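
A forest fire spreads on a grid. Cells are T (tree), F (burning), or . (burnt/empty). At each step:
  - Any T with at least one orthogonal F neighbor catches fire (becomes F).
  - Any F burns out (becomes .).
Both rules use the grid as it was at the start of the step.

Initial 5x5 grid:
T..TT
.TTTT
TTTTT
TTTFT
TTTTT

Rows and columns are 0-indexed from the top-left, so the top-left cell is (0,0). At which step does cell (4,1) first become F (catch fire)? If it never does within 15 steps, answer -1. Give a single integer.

Step 1: cell (4,1)='T' (+4 fires, +1 burnt)
Step 2: cell (4,1)='T' (+6 fires, +4 burnt)
Step 3: cell (4,1)='F' (+6 fires, +6 burnt)
  -> target ignites at step 3
Step 4: cell (4,1)='.' (+4 fires, +6 burnt)
Step 5: cell (4,1)='.' (+0 fires, +4 burnt)
  fire out at step 5

3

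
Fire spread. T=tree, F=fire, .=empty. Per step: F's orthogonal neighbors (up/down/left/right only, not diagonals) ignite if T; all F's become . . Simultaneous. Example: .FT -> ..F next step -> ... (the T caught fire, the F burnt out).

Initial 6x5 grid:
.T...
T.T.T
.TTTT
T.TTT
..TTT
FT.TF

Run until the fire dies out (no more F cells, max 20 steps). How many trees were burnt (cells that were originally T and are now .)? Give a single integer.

Answer: 14

Derivation:
Step 1: +3 fires, +2 burnt (F count now 3)
Step 2: +2 fires, +3 burnt (F count now 2)
Step 3: +3 fires, +2 burnt (F count now 3)
Step 4: +3 fires, +3 burnt (F count now 3)
Step 5: +1 fires, +3 burnt (F count now 1)
Step 6: +2 fires, +1 burnt (F count now 2)
Step 7: +0 fires, +2 burnt (F count now 0)
Fire out after step 7
Initially T: 17, now '.': 27
Total burnt (originally-T cells now '.'): 14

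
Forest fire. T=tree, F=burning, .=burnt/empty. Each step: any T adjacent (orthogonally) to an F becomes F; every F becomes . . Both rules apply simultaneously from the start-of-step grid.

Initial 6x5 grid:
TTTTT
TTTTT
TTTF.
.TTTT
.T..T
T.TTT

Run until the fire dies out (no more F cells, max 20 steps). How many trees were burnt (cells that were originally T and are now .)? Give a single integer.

Step 1: +3 fires, +1 burnt (F count now 3)
Step 2: +6 fires, +3 burnt (F count now 6)
Step 3: +6 fires, +6 burnt (F count now 6)
Step 4: +4 fires, +6 burnt (F count now 4)
Step 5: +2 fires, +4 burnt (F count now 2)
Step 6: +1 fires, +2 burnt (F count now 1)
Step 7: +0 fires, +1 burnt (F count now 0)
Fire out after step 7
Initially T: 23, now '.': 29
Total burnt (originally-T cells now '.'): 22

Answer: 22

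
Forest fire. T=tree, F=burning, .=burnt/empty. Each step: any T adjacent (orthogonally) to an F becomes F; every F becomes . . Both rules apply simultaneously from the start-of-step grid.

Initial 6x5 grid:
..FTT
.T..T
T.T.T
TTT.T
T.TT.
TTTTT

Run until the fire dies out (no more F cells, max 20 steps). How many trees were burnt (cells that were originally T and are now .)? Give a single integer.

Step 1: +1 fires, +1 burnt (F count now 1)
Step 2: +1 fires, +1 burnt (F count now 1)
Step 3: +1 fires, +1 burnt (F count now 1)
Step 4: +1 fires, +1 burnt (F count now 1)
Step 5: +1 fires, +1 burnt (F count now 1)
Step 6: +0 fires, +1 burnt (F count now 0)
Fire out after step 6
Initially T: 19, now '.': 16
Total burnt (originally-T cells now '.'): 5

Answer: 5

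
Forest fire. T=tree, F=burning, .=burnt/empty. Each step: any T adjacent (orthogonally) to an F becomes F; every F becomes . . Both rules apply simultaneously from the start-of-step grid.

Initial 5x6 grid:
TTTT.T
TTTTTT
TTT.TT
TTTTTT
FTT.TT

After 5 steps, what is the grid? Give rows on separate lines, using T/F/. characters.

Step 1: 2 trees catch fire, 1 burn out
  TTTT.T
  TTTTTT
  TTT.TT
  FTTTTT
  .FT.TT
Step 2: 3 trees catch fire, 2 burn out
  TTTT.T
  TTTTTT
  FTT.TT
  .FTTTT
  ..F.TT
Step 3: 3 trees catch fire, 3 burn out
  TTTT.T
  FTTTTT
  .FT.TT
  ..FTTT
  ....TT
Step 4: 4 trees catch fire, 3 burn out
  FTTT.T
  .FTTTT
  ..F.TT
  ...FTT
  ....TT
Step 5: 3 trees catch fire, 4 burn out
  .FTT.T
  ..FTTT
  ....TT
  ....FT
  ....TT

.FTT.T
..FTTT
....TT
....FT
....TT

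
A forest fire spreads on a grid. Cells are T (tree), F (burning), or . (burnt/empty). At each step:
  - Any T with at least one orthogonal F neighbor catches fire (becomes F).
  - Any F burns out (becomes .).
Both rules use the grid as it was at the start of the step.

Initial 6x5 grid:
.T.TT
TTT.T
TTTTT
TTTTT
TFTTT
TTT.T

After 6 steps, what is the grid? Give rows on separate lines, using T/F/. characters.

Step 1: 4 trees catch fire, 1 burn out
  .T.TT
  TTT.T
  TTTTT
  TFTTT
  F.FTT
  TFT.T
Step 2: 6 trees catch fire, 4 burn out
  .T.TT
  TTT.T
  TFTTT
  F.FTT
  ...FT
  F.F.T
Step 3: 5 trees catch fire, 6 burn out
  .T.TT
  TFT.T
  F.FTT
  ...FT
  ....F
  ....T
Step 4: 6 trees catch fire, 5 burn out
  .F.TT
  F.F.T
  ...FT
  ....F
  .....
  ....F
Step 5: 1 trees catch fire, 6 burn out
  ...TT
  ....T
  ....F
  .....
  .....
  .....
Step 6: 1 trees catch fire, 1 burn out
  ...TT
  ....F
  .....
  .....
  .....
  .....

...TT
....F
.....
.....
.....
.....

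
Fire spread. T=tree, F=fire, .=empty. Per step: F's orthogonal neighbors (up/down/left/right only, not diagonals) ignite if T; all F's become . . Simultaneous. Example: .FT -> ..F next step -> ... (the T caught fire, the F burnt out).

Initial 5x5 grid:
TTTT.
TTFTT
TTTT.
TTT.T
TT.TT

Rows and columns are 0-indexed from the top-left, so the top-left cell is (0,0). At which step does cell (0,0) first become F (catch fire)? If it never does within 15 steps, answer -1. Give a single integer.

Step 1: cell (0,0)='T' (+4 fires, +1 burnt)
Step 2: cell (0,0)='T' (+7 fires, +4 burnt)
Step 3: cell (0,0)='F' (+3 fires, +7 burnt)
  -> target ignites at step 3
Step 4: cell (0,0)='.' (+2 fires, +3 burnt)
Step 5: cell (0,0)='.' (+1 fires, +2 burnt)
Step 6: cell (0,0)='.' (+0 fires, +1 burnt)
  fire out at step 6

3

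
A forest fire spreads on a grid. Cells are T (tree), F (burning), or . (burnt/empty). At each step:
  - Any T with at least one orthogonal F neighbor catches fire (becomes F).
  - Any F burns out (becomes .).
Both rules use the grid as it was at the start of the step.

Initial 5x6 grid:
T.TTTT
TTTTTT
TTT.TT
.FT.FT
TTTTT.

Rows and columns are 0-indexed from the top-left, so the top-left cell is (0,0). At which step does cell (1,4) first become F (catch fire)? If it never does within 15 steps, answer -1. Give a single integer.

Step 1: cell (1,4)='T' (+6 fires, +2 burnt)
Step 2: cell (1,4)='F' (+8 fires, +6 burnt)
  -> target ignites at step 2
Step 3: cell (1,4)='.' (+5 fires, +8 burnt)
Step 4: cell (1,4)='.' (+4 fires, +5 burnt)
Step 5: cell (1,4)='.' (+0 fires, +4 burnt)
  fire out at step 5

2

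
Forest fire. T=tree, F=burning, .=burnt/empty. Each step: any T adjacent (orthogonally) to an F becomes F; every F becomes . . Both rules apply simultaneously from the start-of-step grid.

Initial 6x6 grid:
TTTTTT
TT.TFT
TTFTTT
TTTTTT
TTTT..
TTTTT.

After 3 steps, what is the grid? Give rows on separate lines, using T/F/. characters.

Step 1: 7 trees catch fire, 2 burn out
  TTTTFT
  TT.F.F
  TF.FFT
  TTFTTT
  TTTT..
  TTTTT.
Step 2: 9 trees catch fire, 7 burn out
  TTTF.F
  TF....
  F....F
  TF.FFT
  TTFT..
  TTTTT.
Step 3: 8 trees catch fire, 9 burn out
  TFF...
  F.....
  ......
  F....F
  TF.F..
  TTFTT.

TFF...
F.....
......
F....F
TF.F..
TTFTT.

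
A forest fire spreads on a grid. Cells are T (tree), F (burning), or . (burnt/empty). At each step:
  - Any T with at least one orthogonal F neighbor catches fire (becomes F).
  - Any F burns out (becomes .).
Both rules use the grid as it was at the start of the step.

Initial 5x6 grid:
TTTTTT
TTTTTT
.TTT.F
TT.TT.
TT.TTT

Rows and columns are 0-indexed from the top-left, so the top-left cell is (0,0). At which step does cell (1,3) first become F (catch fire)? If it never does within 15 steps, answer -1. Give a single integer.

Step 1: cell (1,3)='T' (+1 fires, +1 burnt)
Step 2: cell (1,3)='T' (+2 fires, +1 burnt)
Step 3: cell (1,3)='F' (+2 fires, +2 burnt)
  -> target ignites at step 3
Step 4: cell (1,3)='.' (+3 fires, +2 burnt)
Step 5: cell (1,3)='.' (+4 fires, +3 burnt)
Step 6: cell (1,3)='.' (+5 fires, +4 burnt)
Step 7: cell (1,3)='.' (+3 fires, +5 burnt)
Step 8: cell (1,3)='.' (+3 fires, +3 burnt)
Step 9: cell (1,3)='.' (+1 fires, +3 burnt)
Step 10: cell (1,3)='.' (+0 fires, +1 burnt)
  fire out at step 10

3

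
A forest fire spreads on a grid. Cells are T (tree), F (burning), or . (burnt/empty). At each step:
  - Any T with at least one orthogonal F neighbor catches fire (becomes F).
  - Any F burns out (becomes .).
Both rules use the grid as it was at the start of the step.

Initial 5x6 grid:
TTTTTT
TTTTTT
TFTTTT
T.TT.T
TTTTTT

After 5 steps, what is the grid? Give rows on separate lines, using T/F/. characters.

Step 1: 3 trees catch fire, 1 burn out
  TTTTTT
  TFTTTT
  F.FTTT
  T.TT.T
  TTTTTT
Step 2: 6 trees catch fire, 3 burn out
  TFTTTT
  F.FTTT
  ...FTT
  F.FT.T
  TTTTTT
Step 3: 7 trees catch fire, 6 burn out
  F.FTTT
  ...FTT
  ....FT
  ...F.T
  FTFTTT
Step 4: 5 trees catch fire, 7 burn out
  ...FTT
  ....FT
  .....F
  .....T
  .F.FTT
Step 5: 4 trees catch fire, 5 burn out
  ....FT
  .....F
  ......
  .....F
  ....FT

....FT
.....F
......
.....F
....FT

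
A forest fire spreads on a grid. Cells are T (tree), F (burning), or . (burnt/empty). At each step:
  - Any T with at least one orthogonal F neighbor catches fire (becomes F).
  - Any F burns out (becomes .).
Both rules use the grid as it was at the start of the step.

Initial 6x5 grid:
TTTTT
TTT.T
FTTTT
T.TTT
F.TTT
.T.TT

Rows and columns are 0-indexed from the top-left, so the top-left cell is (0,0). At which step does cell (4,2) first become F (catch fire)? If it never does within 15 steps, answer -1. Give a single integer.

Step 1: cell (4,2)='T' (+3 fires, +2 burnt)
Step 2: cell (4,2)='T' (+3 fires, +3 burnt)
Step 3: cell (4,2)='T' (+4 fires, +3 burnt)
Step 4: cell (4,2)='F' (+4 fires, +4 burnt)
  -> target ignites at step 4
Step 5: cell (4,2)='.' (+4 fires, +4 burnt)
Step 6: cell (4,2)='.' (+3 fires, +4 burnt)
Step 7: cell (4,2)='.' (+1 fires, +3 burnt)
Step 8: cell (4,2)='.' (+0 fires, +1 burnt)
  fire out at step 8

4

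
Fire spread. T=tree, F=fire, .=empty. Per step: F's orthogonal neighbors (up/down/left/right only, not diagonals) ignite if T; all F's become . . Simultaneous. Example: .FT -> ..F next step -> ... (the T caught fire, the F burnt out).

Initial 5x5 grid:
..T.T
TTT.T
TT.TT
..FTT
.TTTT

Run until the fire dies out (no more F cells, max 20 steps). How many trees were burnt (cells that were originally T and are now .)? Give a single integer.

Step 1: +2 fires, +1 burnt (F count now 2)
Step 2: +4 fires, +2 burnt (F count now 4)
Step 3: +2 fires, +4 burnt (F count now 2)
Step 4: +1 fires, +2 burnt (F count now 1)
Step 5: +1 fires, +1 burnt (F count now 1)
Step 6: +0 fires, +1 burnt (F count now 0)
Fire out after step 6
Initially T: 16, now '.': 19
Total burnt (originally-T cells now '.'): 10

Answer: 10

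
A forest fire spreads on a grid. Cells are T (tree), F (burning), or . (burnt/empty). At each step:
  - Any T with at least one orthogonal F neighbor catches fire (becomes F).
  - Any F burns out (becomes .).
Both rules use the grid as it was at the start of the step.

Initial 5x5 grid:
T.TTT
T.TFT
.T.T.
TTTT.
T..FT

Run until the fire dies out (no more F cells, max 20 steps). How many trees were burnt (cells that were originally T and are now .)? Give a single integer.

Step 1: +6 fires, +2 burnt (F count now 6)
Step 2: +3 fires, +6 burnt (F count now 3)
Step 3: +1 fires, +3 burnt (F count now 1)
Step 4: +2 fires, +1 burnt (F count now 2)
Step 5: +1 fires, +2 burnt (F count now 1)
Step 6: +0 fires, +1 burnt (F count now 0)
Fire out after step 6
Initially T: 15, now '.': 23
Total burnt (originally-T cells now '.'): 13

Answer: 13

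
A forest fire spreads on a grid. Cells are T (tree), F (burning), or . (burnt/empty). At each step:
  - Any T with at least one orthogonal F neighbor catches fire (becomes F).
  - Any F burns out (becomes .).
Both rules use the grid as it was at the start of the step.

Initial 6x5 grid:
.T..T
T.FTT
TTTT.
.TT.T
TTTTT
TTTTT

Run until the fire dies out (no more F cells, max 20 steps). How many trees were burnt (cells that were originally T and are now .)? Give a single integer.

Step 1: +2 fires, +1 burnt (F count now 2)
Step 2: +4 fires, +2 burnt (F count now 4)
Step 3: +4 fires, +4 burnt (F count now 4)
Step 4: +4 fires, +4 burnt (F count now 4)
Step 5: +4 fires, +4 burnt (F count now 4)
Step 6: +3 fires, +4 burnt (F count now 3)
Step 7: +0 fires, +3 burnt (F count now 0)
Fire out after step 7
Initially T: 22, now '.': 29
Total burnt (originally-T cells now '.'): 21

Answer: 21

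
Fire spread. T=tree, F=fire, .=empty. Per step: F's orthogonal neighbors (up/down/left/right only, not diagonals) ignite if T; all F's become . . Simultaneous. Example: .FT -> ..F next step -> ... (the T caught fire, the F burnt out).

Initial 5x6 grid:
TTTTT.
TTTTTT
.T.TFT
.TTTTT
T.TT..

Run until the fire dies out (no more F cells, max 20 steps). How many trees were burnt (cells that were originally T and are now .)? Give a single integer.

Step 1: +4 fires, +1 burnt (F count now 4)
Step 2: +5 fires, +4 burnt (F count now 5)
Step 3: +4 fires, +5 burnt (F count now 4)
Step 4: +4 fires, +4 burnt (F count now 4)
Step 5: +3 fires, +4 burnt (F count now 3)
Step 6: +1 fires, +3 burnt (F count now 1)
Step 7: +0 fires, +1 burnt (F count now 0)
Fire out after step 7
Initially T: 22, now '.': 29
Total burnt (originally-T cells now '.'): 21

Answer: 21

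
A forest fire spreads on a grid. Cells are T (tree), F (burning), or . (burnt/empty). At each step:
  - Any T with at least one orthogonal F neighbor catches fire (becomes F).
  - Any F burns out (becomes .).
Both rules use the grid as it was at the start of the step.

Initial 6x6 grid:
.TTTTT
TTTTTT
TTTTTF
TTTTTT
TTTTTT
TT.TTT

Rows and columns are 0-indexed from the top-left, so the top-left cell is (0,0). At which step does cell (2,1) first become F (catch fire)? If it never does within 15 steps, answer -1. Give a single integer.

Step 1: cell (2,1)='T' (+3 fires, +1 burnt)
Step 2: cell (2,1)='T' (+5 fires, +3 burnt)
Step 3: cell (2,1)='T' (+6 fires, +5 burnt)
Step 4: cell (2,1)='F' (+6 fires, +6 burnt)
  -> target ignites at step 4
Step 5: cell (2,1)='.' (+6 fires, +6 burnt)
Step 6: cell (2,1)='.' (+4 fires, +6 burnt)
Step 7: cell (2,1)='.' (+2 fires, +4 burnt)
Step 8: cell (2,1)='.' (+1 fires, +2 burnt)
Step 9: cell (2,1)='.' (+0 fires, +1 burnt)
  fire out at step 9

4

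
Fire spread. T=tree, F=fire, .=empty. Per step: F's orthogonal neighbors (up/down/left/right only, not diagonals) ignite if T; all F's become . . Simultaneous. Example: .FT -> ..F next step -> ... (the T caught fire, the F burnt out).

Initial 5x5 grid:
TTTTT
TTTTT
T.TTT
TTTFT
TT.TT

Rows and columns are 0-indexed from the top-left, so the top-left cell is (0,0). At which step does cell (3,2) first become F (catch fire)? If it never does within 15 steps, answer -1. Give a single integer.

Step 1: cell (3,2)='F' (+4 fires, +1 burnt)
  -> target ignites at step 1
Step 2: cell (3,2)='.' (+5 fires, +4 burnt)
Step 3: cell (3,2)='.' (+5 fires, +5 burnt)
Step 4: cell (3,2)='.' (+5 fires, +5 burnt)
Step 5: cell (3,2)='.' (+2 fires, +5 burnt)
Step 6: cell (3,2)='.' (+1 fires, +2 burnt)
Step 7: cell (3,2)='.' (+0 fires, +1 burnt)
  fire out at step 7

1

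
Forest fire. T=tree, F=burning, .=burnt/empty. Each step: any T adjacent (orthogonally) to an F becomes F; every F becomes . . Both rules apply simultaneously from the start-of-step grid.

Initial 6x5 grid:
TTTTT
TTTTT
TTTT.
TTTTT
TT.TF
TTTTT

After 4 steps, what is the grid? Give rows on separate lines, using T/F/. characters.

Step 1: 3 trees catch fire, 1 burn out
  TTTTT
  TTTTT
  TTTT.
  TTTTF
  TT.F.
  TTTTF
Step 2: 2 trees catch fire, 3 burn out
  TTTTT
  TTTTT
  TTTT.
  TTTF.
  TT...
  TTTF.
Step 3: 3 trees catch fire, 2 burn out
  TTTTT
  TTTTT
  TTTF.
  TTF..
  TT...
  TTF..
Step 4: 4 trees catch fire, 3 burn out
  TTTTT
  TTTFT
  TTF..
  TF...
  TT...
  TF...

TTTTT
TTTFT
TTF..
TF...
TT...
TF...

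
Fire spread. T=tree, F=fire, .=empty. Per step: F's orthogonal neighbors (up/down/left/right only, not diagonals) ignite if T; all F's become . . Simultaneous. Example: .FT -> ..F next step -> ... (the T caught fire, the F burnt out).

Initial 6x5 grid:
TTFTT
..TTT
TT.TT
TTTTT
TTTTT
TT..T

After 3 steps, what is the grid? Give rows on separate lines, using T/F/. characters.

Step 1: 3 trees catch fire, 1 burn out
  TF.FT
  ..FTT
  TT.TT
  TTTTT
  TTTTT
  TT..T
Step 2: 3 trees catch fire, 3 burn out
  F...F
  ...FT
  TT.TT
  TTTTT
  TTTTT
  TT..T
Step 3: 2 trees catch fire, 3 burn out
  .....
  ....F
  TT.FT
  TTTTT
  TTTTT
  TT..T

.....
....F
TT.FT
TTTTT
TTTTT
TT..T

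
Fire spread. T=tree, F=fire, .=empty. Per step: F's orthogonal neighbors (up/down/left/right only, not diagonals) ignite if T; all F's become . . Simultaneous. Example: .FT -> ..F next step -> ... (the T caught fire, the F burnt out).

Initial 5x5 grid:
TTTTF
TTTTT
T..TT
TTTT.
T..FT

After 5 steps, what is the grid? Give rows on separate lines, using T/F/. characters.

Step 1: 4 trees catch fire, 2 burn out
  TTTF.
  TTTTF
  T..TT
  TTTF.
  T...F
Step 2: 5 trees catch fire, 4 burn out
  TTF..
  TTTF.
  T..FF
  TTF..
  T....
Step 3: 3 trees catch fire, 5 burn out
  TF...
  TTF..
  T....
  TF...
  T....
Step 4: 3 trees catch fire, 3 burn out
  F....
  TF...
  T....
  F....
  T....
Step 5: 3 trees catch fire, 3 burn out
  .....
  F....
  F....
  .....
  F....

.....
F....
F....
.....
F....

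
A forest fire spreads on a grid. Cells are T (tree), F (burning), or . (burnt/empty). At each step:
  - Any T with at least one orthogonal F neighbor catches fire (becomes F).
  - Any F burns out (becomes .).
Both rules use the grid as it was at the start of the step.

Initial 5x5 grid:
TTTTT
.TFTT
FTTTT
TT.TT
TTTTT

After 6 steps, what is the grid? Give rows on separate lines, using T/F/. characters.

Step 1: 6 trees catch fire, 2 burn out
  TTFTT
  .F.FT
  .FFTT
  FT.TT
  TTTTT
Step 2: 6 trees catch fire, 6 burn out
  TF.FT
  ....F
  ...FT
  .F.TT
  FTTTT
Step 3: 5 trees catch fire, 6 burn out
  F...F
  .....
  ....F
  ...FT
  .FTTT
Step 4: 3 trees catch fire, 5 burn out
  .....
  .....
  .....
  ....F
  ..FFT
Step 5: 1 trees catch fire, 3 burn out
  .....
  .....
  .....
  .....
  ....F
Step 6: 0 trees catch fire, 1 burn out
  .....
  .....
  .....
  .....
  .....

.....
.....
.....
.....
.....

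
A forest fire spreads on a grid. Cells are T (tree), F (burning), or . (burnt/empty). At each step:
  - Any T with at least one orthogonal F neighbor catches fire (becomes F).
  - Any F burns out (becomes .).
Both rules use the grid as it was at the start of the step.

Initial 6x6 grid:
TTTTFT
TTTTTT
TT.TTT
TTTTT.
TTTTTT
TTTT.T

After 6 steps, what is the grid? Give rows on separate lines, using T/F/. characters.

Step 1: 3 trees catch fire, 1 burn out
  TTTF.F
  TTTTFT
  TT.TTT
  TTTTT.
  TTTTTT
  TTTT.T
Step 2: 4 trees catch fire, 3 burn out
  TTF...
  TTTF.F
  TT.TFT
  TTTTT.
  TTTTTT
  TTTT.T
Step 3: 5 trees catch fire, 4 burn out
  TF....
  TTF...
  TT.F.F
  TTTTF.
  TTTTTT
  TTTT.T
Step 4: 4 trees catch fire, 5 burn out
  F.....
  TF....
  TT....
  TTTF..
  TTTTFT
  TTTT.T
Step 5: 5 trees catch fire, 4 burn out
  ......
  F.....
  TF....
  TTF...
  TTTF.F
  TTTT.T
Step 6: 5 trees catch fire, 5 burn out
  ......
  ......
  F.....
  TF....
  TTF...
  TTTF.F

......
......
F.....
TF....
TTF...
TTTF.F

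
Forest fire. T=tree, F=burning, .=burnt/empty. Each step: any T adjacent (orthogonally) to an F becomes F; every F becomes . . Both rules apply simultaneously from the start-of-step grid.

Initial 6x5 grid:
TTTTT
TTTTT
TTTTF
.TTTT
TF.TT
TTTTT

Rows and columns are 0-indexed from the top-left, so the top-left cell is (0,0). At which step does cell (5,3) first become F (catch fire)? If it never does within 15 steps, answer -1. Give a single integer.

Step 1: cell (5,3)='T' (+6 fires, +2 burnt)
Step 2: cell (5,3)='T' (+9 fires, +6 burnt)
Step 3: cell (5,3)='F' (+7 fires, +9 burnt)
  -> target ignites at step 3
Step 4: cell (5,3)='.' (+3 fires, +7 burnt)
Step 5: cell (5,3)='.' (+1 fires, +3 burnt)
Step 6: cell (5,3)='.' (+0 fires, +1 burnt)
  fire out at step 6

3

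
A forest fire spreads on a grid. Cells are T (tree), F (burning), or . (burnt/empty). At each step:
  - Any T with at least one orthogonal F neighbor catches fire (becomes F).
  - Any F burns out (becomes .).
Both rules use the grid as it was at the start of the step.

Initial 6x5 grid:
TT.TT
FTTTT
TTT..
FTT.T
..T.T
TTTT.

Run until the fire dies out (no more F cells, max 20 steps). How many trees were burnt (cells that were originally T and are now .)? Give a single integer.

Step 1: +4 fires, +2 burnt (F count now 4)
Step 2: +4 fires, +4 burnt (F count now 4)
Step 3: +3 fires, +4 burnt (F count now 3)
Step 4: +3 fires, +3 burnt (F count now 3)
Step 5: +3 fires, +3 burnt (F count now 3)
Step 6: +1 fires, +3 burnt (F count now 1)
Step 7: +0 fires, +1 burnt (F count now 0)
Fire out after step 7
Initially T: 20, now '.': 28
Total burnt (originally-T cells now '.'): 18

Answer: 18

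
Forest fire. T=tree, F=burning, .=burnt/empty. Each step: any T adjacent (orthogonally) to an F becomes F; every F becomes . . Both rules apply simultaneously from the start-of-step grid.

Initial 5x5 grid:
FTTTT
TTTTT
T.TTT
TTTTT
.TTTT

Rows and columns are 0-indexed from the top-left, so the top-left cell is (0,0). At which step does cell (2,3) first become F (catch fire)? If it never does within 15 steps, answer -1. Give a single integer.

Step 1: cell (2,3)='T' (+2 fires, +1 burnt)
Step 2: cell (2,3)='T' (+3 fires, +2 burnt)
Step 3: cell (2,3)='T' (+3 fires, +3 burnt)
Step 4: cell (2,3)='T' (+4 fires, +3 burnt)
Step 5: cell (2,3)='F' (+4 fires, +4 burnt)
  -> target ignites at step 5
Step 6: cell (2,3)='.' (+3 fires, +4 burnt)
Step 7: cell (2,3)='.' (+2 fires, +3 burnt)
Step 8: cell (2,3)='.' (+1 fires, +2 burnt)
Step 9: cell (2,3)='.' (+0 fires, +1 burnt)
  fire out at step 9

5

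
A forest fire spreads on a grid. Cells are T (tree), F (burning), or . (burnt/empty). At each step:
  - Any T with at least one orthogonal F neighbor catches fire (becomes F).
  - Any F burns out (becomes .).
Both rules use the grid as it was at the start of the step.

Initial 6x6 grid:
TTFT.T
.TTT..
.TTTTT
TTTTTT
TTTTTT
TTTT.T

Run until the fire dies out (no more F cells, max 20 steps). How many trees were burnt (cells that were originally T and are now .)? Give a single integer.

Step 1: +3 fires, +1 burnt (F count now 3)
Step 2: +4 fires, +3 burnt (F count now 4)
Step 3: +3 fires, +4 burnt (F count now 3)
Step 4: +4 fires, +3 burnt (F count now 4)
Step 5: +6 fires, +4 burnt (F count now 6)
Step 6: +5 fires, +6 burnt (F count now 5)
Step 7: +2 fires, +5 burnt (F count now 2)
Step 8: +1 fires, +2 burnt (F count now 1)
Step 9: +0 fires, +1 burnt (F count now 0)
Fire out after step 9
Initially T: 29, now '.': 35
Total burnt (originally-T cells now '.'): 28

Answer: 28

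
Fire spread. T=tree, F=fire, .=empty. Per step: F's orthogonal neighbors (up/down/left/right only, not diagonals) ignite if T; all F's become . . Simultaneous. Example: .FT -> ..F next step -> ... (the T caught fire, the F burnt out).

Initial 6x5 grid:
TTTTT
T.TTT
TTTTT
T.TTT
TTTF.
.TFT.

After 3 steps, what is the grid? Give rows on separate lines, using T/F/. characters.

Step 1: 4 trees catch fire, 2 burn out
  TTTTT
  T.TTT
  TTTTT
  T.TFT
  TTF..
  .F.F.
Step 2: 4 trees catch fire, 4 burn out
  TTTTT
  T.TTT
  TTTFT
  T.F.F
  TF...
  .....
Step 3: 4 trees catch fire, 4 burn out
  TTTTT
  T.TFT
  TTF.F
  T....
  F....
  .....

TTTTT
T.TFT
TTF.F
T....
F....
.....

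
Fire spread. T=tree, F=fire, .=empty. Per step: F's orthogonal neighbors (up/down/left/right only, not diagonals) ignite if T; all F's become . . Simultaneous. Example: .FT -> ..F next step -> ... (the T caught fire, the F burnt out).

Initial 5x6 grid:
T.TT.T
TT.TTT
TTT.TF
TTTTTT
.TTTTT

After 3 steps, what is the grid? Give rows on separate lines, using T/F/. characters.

Step 1: 3 trees catch fire, 1 burn out
  T.TT.T
  TT.TTF
  TTT.F.
  TTTTTF
  .TTTTT
Step 2: 4 trees catch fire, 3 burn out
  T.TT.F
  TT.TF.
  TTT...
  TTTTF.
  .TTTTF
Step 3: 3 trees catch fire, 4 burn out
  T.TT..
  TT.F..
  TTT...
  TTTF..
  .TTTF.

T.TT..
TT.F..
TTT...
TTTF..
.TTTF.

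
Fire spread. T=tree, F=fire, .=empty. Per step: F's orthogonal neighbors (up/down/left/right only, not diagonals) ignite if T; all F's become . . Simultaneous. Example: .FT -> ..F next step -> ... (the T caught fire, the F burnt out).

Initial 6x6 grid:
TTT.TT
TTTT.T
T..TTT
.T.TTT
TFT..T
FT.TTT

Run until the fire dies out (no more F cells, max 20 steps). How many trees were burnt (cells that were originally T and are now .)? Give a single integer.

Answer: 4

Derivation:
Step 1: +4 fires, +2 burnt (F count now 4)
Step 2: +0 fires, +4 burnt (F count now 0)
Fire out after step 2
Initially T: 25, now '.': 15
Total burnt (originally-T cells now '.'): 4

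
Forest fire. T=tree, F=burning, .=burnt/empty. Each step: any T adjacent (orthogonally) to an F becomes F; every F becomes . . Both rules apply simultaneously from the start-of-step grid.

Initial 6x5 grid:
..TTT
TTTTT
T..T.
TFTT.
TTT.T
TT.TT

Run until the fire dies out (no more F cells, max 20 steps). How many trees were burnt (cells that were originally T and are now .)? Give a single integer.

Answer: 18

Derivation:
Step 1: +3 fires, +1 burnt (F count now 3)
Step 2: +5 fires, +3 burnt (F count now 5)
Step 3: +3 fires, +5 burnt (F count now 3)
Step 4: +2 fires, +3 burnt (F count now 2)
Step 5: +3 fires, +2 burnt (F count now 3)
Step 6: +2 fires, +3 burnt (F count now 2)
Step 7: +0 fires, +2 burnt (F count now 0)
Fire out after step 7
Initially T: 21, now '.': 27
Total burnt (originally-T cells now '.'): 18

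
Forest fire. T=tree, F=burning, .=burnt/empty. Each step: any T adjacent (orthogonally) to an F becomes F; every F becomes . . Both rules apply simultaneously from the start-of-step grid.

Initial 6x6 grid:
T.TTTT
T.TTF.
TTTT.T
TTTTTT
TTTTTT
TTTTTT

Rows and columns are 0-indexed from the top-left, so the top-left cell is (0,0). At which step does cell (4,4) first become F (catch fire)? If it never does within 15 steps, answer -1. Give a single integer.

Step 1: cell (4,4)='T' (+2 fires, +1 burnt)
Step 2: cell (4,4)='T' (+4 fires, +2 burnt)
Step 3: cell (4,4)='T' (+3 fires, +4 burnt)
Step 4: cell (4,4)='T' (+4 fires, +3 burnt)
Step 5: cell (4,4)='F' (+6 fires, +4 burnt)
  -> target ignites at step 5
Step 6: cell (4,4)='.' (+7 fires, +6 burnt)
Step 7: cell (4,4)='.' (+4 fires, +7 burnt)
Step 8: cell (4,4)='.' (+1 fires, +4 burnt)
Step 9: cell (4,4)='.' (+0 fires, +1 burnt)
  fire out at step 9

5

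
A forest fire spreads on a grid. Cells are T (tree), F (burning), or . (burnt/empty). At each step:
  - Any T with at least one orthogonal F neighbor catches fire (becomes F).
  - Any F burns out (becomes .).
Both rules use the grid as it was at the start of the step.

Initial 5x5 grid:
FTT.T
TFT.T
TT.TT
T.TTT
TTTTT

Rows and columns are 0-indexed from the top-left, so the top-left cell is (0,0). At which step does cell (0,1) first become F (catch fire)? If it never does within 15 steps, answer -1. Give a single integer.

Step 1: cell (0,1)='F' (+4 fires, +2 burnt)
  -> target ignites at step 1
Step 2: cell (0,1)='.' (+2 fires, +4 burnt)
Step 3: cell (0,1)='.' (+1 fires, +2 burnt)
Step 4: cell (0,1)='.' (+1 fires, +1 burnt)
Step 5: cell (0,1)='.' (+1 fires, +1 burnt)
Step 6: cell (0,1)='.' (+1 fires, +1 burnt)
Step 7: cell (0,1)='.' (+2 fires, +1 burnt)
Step 8: cell (0,1)='.' (+2 fires, +2 burnt)
Step 9: cell (0,1)='.' (+2 fires, +2 burnt)
Step 10: cell (0,1)='.' (+1 fires, +2 burnt)
Step 11: cell (0,1)='.' (+1 fires, +1 burnt)
Step 12: cell (0,1)='.' (+1 fires, +1 burnt)
Step 13: cell (0,1)='.' (+0 fires, +1 burnt)
  fire out at step 13

1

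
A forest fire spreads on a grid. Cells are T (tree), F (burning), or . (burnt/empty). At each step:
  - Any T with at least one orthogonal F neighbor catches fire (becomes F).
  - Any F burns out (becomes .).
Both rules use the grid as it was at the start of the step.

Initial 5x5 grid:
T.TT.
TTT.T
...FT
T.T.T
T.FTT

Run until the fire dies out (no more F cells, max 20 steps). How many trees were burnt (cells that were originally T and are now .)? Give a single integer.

Step 1: +3 fires, +2 burnt (F count now 3)
Step 2: +3 fires, +3 burnt (F count now 3)
Step 3: +0 fires, +3 burnt (F count now 0)
Fire out after step 3
Initially T: 14, now '.': 17
Total burnt (originally-T cells now '.'): 6

Answer: 6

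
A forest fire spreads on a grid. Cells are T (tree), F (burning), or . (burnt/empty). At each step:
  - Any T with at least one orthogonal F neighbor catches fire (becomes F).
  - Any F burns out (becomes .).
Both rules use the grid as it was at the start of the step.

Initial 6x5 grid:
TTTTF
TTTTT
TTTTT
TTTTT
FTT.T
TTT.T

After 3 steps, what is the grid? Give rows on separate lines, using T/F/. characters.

Step 1: 5 trees catch fire, 2 burn out
  TTTF.
  TTTTF
  TTTTT
  FTTTT
  .FT.T
  FTT.T
Step 2: 7 trees catch fire, 5 burn out
  TTF..
  TTTF.
  FTTTF
  .FTTT
  ..F.T
  .FT.T
Step 3: 8 trees catch fire, 7 burn out
  TF...
  FTF..
  .FTF.
  ..FTF
  ....T
  ..F.T

TF...
FTF..
.FTF.
..FTF
....T
..F.T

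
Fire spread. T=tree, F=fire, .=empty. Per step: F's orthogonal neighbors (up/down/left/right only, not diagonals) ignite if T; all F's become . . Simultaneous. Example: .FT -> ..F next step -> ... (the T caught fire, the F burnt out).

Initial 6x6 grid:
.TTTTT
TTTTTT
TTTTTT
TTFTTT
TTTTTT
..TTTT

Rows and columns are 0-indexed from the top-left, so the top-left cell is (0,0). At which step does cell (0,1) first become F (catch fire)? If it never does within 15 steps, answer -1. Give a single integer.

Step 1: cell (0,1)='T' (+4 fires, +1 burnt)
Step 2: cell (0,1)='T' (+8 fires, +4 burnt)
Step 3: cell (0,1)='T' (+9 fires, +8 burnt)
Step 4: cell (0,1)='F' (+7 fires, +9 burnt)
  -> target ignites at step 4
Step 5: cell (0,1)='.' (+3 fires, +7 burnt)
Step 6: cell (0,1)='.' (+1 fires, +3 burnt)
Step 7: cell (0,1)='.' (+0 fires, +1 burnt)
  fire out at step 7

4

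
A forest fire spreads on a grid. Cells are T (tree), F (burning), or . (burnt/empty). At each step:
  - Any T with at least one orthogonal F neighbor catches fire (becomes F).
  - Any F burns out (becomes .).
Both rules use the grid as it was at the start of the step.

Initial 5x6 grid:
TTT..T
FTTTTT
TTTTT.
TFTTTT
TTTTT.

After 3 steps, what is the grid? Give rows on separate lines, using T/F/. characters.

Step 1: 7 trees catch fire, 2 burn out
  FTT..T
  .FTTTT
  FFTTT.
  F.FTTT
  TFTTT.
Step 2: 6 trees catch fire, 7 burn out
  .FT..T
  ..FTTT
  ..FTT.
  ...FTT
  F.FTT.
Step 3: 5 trees catch fire, 6 burn out
  ..F..T
  ...FTT
  ...FT.
  ....FT
  ...FT.

..F..T
...FTT
...FT.
....FT
...FT.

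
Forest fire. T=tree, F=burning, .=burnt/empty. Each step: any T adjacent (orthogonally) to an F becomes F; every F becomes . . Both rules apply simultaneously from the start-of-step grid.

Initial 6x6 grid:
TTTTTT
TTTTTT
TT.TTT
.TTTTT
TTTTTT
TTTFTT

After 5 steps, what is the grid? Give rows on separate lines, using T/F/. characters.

Step 1: 3 trees catch fire, 1 burn out
  TTTTTT
  TTTTTT
  TT.TTT
  .TTTTT
  TTTFTT
  TTF.FT
Step 2: 5 trees catch fire, 3 burn out
  TTTTTT
  TTTTTT
  TT.TTT
  .TTFTT
  TTF.FT
  TF...F
Step 3: 6 trees catch fire, 5 burn out
  TTTTTT
  TTTTTT
  TT.FTT
  .TF.FT
  TF...F
  F.....
Step 4: 5 trees catch fire, 6 burn out
  TTTTTT
  TTTFTT
  TT..FT
  .F...F
  F.....
  ......
Step 5: 5 trees catch fire, 5 burn out
  TTTFTT
  TTF.FT
  TF...F
  ......
  ......
  ......

TTTFTT
TTF.FT
TF...F
......
......
......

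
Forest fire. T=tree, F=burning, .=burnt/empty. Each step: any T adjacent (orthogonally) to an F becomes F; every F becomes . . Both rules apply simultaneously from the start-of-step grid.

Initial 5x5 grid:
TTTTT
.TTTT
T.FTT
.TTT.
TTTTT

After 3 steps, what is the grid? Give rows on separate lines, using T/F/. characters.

Step 1: 3 trees catch fire, 1 burn out
  TTTTT
  .TFTT
  T..FT
  .TFT.
  TTTTT
Step 2: 7 trees catch fire, 3 burn out
  TTFTT
  .F.FT
  T...F
  .F.F.
  TTFTT
Step 3: 5 trees catch fire, 7 burn out
  TF.FT
  ....F
  T....
  .....
  TF.FT

TF.FT
....F
T....
.....
TF.FT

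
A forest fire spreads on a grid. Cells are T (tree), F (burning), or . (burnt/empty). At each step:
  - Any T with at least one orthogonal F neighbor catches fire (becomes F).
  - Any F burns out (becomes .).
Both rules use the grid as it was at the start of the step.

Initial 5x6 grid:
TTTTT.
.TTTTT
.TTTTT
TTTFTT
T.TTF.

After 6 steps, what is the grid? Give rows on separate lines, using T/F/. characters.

Step 1: 4 trees catch fire, 2 burn out
  TTTTT.
  .TTTTT
  .TTFTT
  TTF.FT
  T.TF..
Step 2: 6 trees catch fire, 4 burn out
  TTTTT.
  .TTFTT
  .TF.FT
  TF...F
  T.F...
Step 3: 6 trees catch fire, 6 burn out
  TTTFT.
  .TF.FT
  .F...F
  F.....
  T.....
Step 4: 5 trees catch fire, 6 burn out
  TTF.F.
  .F...F
  ......
  ......
  F.....
Step 5: 1 trees catch fire, 5 burn out
  TF....
  ......
  ......
  ......
  ......
Step 6: 1 trees catch fire, 1 burn out
  F.....
  ......
  ......
  ......
  ......

F.....
......
......
......
......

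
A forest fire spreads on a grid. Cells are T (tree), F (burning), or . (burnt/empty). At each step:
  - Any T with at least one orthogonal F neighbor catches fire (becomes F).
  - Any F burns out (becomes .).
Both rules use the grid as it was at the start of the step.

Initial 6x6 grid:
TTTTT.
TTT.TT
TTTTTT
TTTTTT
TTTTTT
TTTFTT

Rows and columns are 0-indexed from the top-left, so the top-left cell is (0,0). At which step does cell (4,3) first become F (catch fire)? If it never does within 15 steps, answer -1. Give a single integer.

Step 1: cell (4,3)='F' (+3 fires, +1 burnt)
  -> target ignites at step 1
Step 2: cell (4,3)='.' (+5 fires, +3 burnt)
Step 3: cell (4,3)='.' (+6 fires, +5 burnt)
Step 4: cell (4,3)='.' (+5 fires, +6 burnt)
Step 5: cell (4,3)='.' (+5 fires, +5 burnt)
Step 6: cell (4,3)='.' (+5 fires, +5 burnt)
Step 7: cell (4,3)='.' (+3 fires, +5 burnt)
Step 8: cell (4,3)='.' (+1 fires, +3 burnt)
Step 9: cell (4,3)='.' (+0 fires, +1 burnt)
  fire out at step 9

1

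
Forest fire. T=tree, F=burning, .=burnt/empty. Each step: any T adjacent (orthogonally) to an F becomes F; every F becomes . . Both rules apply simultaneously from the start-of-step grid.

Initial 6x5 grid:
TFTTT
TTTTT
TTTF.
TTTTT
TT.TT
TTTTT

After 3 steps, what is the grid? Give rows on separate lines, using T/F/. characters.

Step 1: 6 trees catch fire, 2 burn out
  F.FTT
  TFTFT
  TTF..
  TTTFT
  TT.TT
  TTTTT
Step 2: 8 trees catch fire, 6 burn out
  ...FT
  F.F.F
  TF...
  TTF.F
  TT.FT
  TTTTT
Step 3: 5 trees catch fire, 8 burn out
  ....F
  .....
  F....
  TF...
  TT..F
  TTTFT

....F
.....
F....
TF...
TT..F
TTTFT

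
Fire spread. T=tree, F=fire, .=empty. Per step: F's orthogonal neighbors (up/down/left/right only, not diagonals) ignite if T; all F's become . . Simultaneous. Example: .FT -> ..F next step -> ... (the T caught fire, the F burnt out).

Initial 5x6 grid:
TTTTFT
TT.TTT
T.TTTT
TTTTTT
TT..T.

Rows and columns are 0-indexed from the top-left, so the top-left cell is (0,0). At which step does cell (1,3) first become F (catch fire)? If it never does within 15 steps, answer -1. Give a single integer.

Step 1: cell (1,3)='T' (+3 fires, +1 burnt)
Step 2: cell (1,3)='F' (+4 fires, +3 burnt)
  -> target ignites at step 2
Step 3: cell (1,3)='.' (+4 fires, +4 burnt)
Step 4: cell (1,3)='.' (+6 fires, +4 burnt)
Step 5: cell (1,3)='.' (+2 fires, +6 burnt)
Step 6: cell (1,3)='.' (+2 fires, +2 burnt)
Step 7: cell (1,3)='.' (+2 fires, +2 burnt)
Step 8: cell (1,3)='.' (+1 fires, +2 burnt)
Step 9: cell (1,3)='.' (+0 fires, +1 burnt)
  fire out at step 9

2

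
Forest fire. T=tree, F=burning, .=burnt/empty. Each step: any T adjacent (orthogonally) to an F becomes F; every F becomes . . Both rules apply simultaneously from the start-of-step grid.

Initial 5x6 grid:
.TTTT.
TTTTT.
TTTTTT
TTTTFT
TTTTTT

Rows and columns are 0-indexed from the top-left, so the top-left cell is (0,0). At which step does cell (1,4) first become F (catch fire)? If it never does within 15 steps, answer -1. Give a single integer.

Step 1: cell (1,4)='T' (+4 fires, +1 burnt)
Step 2: cell (1,4)='F' (+6 fires, +4 burnt)
  -> target ignites at step 2
Step 3: cell (1,4)='.' (+5 fires, +6 burnt)
Step 4: cell (1,4)='.' (+5 fires, +5 burnt)
Step 5: cell (1,4)='.' (+4 fires, +5 burnt)
Step 6: cell (1,4)='.' (+2 fires, +4 burnt)
Step 7: cell (1,4)='.' (+0 fires, +2 burnt)
  fire out at step 7

2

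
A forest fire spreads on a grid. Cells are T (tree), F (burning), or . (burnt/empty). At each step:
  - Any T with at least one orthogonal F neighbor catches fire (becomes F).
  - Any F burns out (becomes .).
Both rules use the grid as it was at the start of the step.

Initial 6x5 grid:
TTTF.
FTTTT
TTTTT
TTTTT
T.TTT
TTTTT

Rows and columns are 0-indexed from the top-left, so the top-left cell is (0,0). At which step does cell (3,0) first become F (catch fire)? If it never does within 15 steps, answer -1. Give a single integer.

Step 1: cell (3,0)='T' (+5 fires, +2 burnt)
Step 2: cell (3,0)='F' (+6 fires, +5 burnt)
  -> target ignites at step 2
Step 3: cell (3,0)='.' (+5 fires, +6 burnt)
Step 4: cell (3,0)='.' (+4 fires, +5 burnt)
Step 5: cell (3,0)='.' (+4 fires, +4 burnt)
Step 6: cell (3,0)='.' (+2 fires, +4 burnt)
Step 7: cell (3,0)='.' (+0 fires, +2 burnt)
  fire out at step 7

2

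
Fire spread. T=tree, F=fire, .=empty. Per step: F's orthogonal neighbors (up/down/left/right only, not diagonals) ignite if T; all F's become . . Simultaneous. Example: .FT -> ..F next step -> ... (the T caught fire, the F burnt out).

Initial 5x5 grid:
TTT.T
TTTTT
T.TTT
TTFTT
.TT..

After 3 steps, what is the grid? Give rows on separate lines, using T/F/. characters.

Step 1: 4 trees catch fire, 1 burn out
  TTT.T
  TTTTT
  T.FTT
  TF.FT
  .TF..
Step 2: 5 trees catch fire, 4 burn out
  TTT.T
  TTFTT
  T..FT
  F...F
  .F...
Step 3: 5 trees catch fire, 5 burn out
  TTF.T
  TF.FT
  F...F
  .....
  .....

TTF.T
TF.FT
F...F
.....
.....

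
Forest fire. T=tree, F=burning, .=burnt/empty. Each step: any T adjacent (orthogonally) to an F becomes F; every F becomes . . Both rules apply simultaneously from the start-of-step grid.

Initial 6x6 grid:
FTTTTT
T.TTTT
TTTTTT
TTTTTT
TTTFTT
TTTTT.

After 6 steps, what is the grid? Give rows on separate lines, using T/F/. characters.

Step 1: 6 trees catch fire, 2 burn out
  .FTTTT
  F.TTTT
  TTTTTT
  TTTFTT
  TTF.FT
  TTTFT.
Step 2: 9 trees catch fire, 6 burn out
  ..FTTT
  ..TTTT
  FTTFTT
  TTF.FT
  TF...F
  TTF.F.
Step 3: 11 trees catch fire, 9 burn out
  ...FTT
  ..FFTT
  .FF.FT
  FF...F
  F.....
  TF....
Step 4: 4 trees catch fire, 11 burn out
  ....FT
  ....FT
  .....F
  ......
  ......
  F.....
Step 5: 2 trees catch fire, 4 burn out
  .....F
  .....F
  ......
  ......
  ......
  ......
Step 6: 0 trees catch fire, 2 burn out
  ......
  ......
  ......
  ......
  ......
  ......

......
......
......
......
......
......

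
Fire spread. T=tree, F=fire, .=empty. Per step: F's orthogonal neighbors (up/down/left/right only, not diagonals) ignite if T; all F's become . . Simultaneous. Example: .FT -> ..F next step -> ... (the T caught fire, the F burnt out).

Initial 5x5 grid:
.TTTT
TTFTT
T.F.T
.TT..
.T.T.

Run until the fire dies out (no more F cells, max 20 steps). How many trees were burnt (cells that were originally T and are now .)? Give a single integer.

Step 1: +4 fires, +2 burnt (F count now 4)
Step 2: +5 fires, +4 burnt (F count now 5)
Step 3: +4 fires, +5 burnt (F count now 4)
Step 4: +0 fires, +4 burnt (F count now 0)
Fire out after step 4
Initially T: 14, now '.': 24
Total burnt (originally-T cells now '.'): 13

Answer: 13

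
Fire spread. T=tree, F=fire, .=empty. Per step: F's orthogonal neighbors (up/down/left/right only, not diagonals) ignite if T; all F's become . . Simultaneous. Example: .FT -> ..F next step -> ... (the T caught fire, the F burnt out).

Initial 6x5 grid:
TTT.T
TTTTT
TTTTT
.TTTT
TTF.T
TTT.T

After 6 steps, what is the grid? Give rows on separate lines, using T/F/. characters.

Step 1: 3 trees catch fire, 1 burn out
  TTT.T
  TTTTT
  TTTTT
  .TFTT
  TF..T
  TTF.T
Step 2: 5 trees catch fire, 3 burn out
  TTT.T
  TTTTT
  TTFTT
  .F.FT
  F...T
  TF..T
Step 3: 5 trees catch fire, 5 burn out
  TTT.T
  TTFTT
  TF.FT
  ....F
  ....T
  F...T
Step 4: 6 trees catch fire, 5 burn out
  TTF.T
  TF.FT
  F...F
  .....
  ....F
  ....T
Step 5: 4 trees catch fire, 6 burn out
  TF..T
  F...F
  .....
  .....
  .....
  ....F
Step 6: 2 trees catch fire, 4 burn out
  F...F
  .....
  .....
  .....
  .....
  .....

F...F
.....
.....
.....
.....
.....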